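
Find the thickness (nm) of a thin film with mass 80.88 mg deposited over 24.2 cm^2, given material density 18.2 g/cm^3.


Convert: m = 80.88 mg = 8.0880e-05 kg, A = 24.2 cm^2 = 2.4200e-03 m^2, rho = 18.2 g/cm^3 = 18200 kg/m^3
t = m / (A * rho)
t = 8.0880e-05 / (2.4200e-03 * 18200)
t = 1.8363e-06 m = 1836.3 nm

1836.3


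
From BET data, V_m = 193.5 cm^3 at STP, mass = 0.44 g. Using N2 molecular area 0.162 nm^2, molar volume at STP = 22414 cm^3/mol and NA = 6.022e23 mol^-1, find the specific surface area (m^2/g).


Number of moles in monolayer = V_m / 22414 = 193.5 / 22414 = 0.008633
Number of molecules = moles * NA = 0.008633 * 6.022e23
SA = molecules * sigma / mass
SA = (193.5 / 22414) * 6.022e23 * 0.162e-18 / 0.44
SA = 1914.1 m^2/g

1914.1


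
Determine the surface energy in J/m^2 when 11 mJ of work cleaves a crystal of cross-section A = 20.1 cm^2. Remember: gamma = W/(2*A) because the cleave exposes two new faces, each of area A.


Convert: A = 20.1 cm^2 = 0.00201 m^2, W = 11 mJ = 0.011 J
Cleaving exposes two faces of area A, so total new surface = 2*A and gamma = W / (2*A)
gamma = 0.011 / (2 * 0.00201)
gamma = 2.736 J/m^2

2.736


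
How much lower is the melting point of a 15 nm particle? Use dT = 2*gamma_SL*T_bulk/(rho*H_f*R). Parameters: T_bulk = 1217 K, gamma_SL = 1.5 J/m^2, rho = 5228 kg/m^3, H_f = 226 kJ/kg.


Radius R = 15/2 = 7.5 nm = 7.5e-09 m
Convert H_f = 226 kJ/kg = 226000 J/kg
dT = 2 * gamma_SL * T_bulk / (rho * H_f * R)
dT = 2 * 1.5 * 1217 / (5228 * 226000 * 7.5e-09)
dT = 412.0 K

412.0


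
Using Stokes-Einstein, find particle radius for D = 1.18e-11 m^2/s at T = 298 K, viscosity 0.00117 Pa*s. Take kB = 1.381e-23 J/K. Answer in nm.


Stokes-Einstein: R = kB*T / (6*pi*eta*D)
R = 1.381e-23 * 298 / (6 * pi * 0.00117 * 1.18e-11)
R = 1.5814e-08 m = 15.81 nm

15.81


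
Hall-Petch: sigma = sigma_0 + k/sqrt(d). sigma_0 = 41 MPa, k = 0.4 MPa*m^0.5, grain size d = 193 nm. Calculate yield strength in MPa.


d = 193 nm = 1.93e-07 m
sqrt(d) = 0.0004393177
Hall-Petch contribution = k / sqrt(d) = 0.4 / 0.0004393177 = 910.5 MPa
sigma = sigma_0 + k/sqrt(d) = 41 + 910.5 = 951.5 MPa

951.5


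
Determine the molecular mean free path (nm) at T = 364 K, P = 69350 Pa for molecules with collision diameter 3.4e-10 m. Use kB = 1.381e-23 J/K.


Mean free path: lambda = kB*T / (sqrt(2) * pi * d^2 * P)
lambda = 1.381e-23 * 364 / (sqrt(2) * pi * (3.4e-10)^2 * 69350)
lambda = 1.41132e-07 m
lambda = 141.13 nm

141.13


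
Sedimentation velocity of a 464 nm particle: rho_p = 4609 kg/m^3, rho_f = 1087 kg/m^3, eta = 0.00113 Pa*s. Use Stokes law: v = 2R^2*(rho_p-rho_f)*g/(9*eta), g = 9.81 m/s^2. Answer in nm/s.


Radius R = 464/2 nm = 2.32e-07 m
Density difference = 4609 - 1087 = 3522 kg/m^3
v = 2 * R^2 * (rho_p - rho_f) * g / (9 * eta)
v = 2 * (2.32e-07)^2 * 3522 * 9.81 / (9 * 0.00113)
v = 3.65716e-07 m/s = 365.7155 nm/s

365.7155


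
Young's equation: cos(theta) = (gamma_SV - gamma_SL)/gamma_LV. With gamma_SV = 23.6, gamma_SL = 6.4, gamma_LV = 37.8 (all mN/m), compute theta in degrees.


cos(theta) = (gamma_SV - gamma_SL) / gamma_LV
cos(theta) = (23.6 - 6.4) / 37.8
cos(theta) = 0.455026
theta = arccos(0.455026) = 62.93 degrees

62.93


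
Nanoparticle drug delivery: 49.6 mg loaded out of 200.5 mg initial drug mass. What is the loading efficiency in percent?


Drug loading efficiency = (drug loaded / drug initial) * 100
DLE = 49.6 / 200.5 * 100
DLE = 0.2474 * 100
DLE = 24.74%

24.74


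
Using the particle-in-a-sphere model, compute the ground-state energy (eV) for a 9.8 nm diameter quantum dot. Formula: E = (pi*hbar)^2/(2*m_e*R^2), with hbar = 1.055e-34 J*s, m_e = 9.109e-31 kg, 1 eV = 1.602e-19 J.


Radius R = 9.8/2 = 4.9 nm = 4.9e-09 m
E = (pi * 1.055e-34)^2 / (2 * 9.109e-31 * (4.9e-09)^2)
E(J) = 2.51138e-21
E = E(J) / 1.602e-19 = 0.0157 eV

0.0157


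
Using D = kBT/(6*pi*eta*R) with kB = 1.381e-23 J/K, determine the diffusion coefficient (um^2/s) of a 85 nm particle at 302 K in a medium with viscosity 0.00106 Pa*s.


Radius R = 85/2 = 42.5 nm = 4.25e-08 m
D = kB*T / (6*pi*eta*R)
D = 1.381e-23 * 302 / (6 * pi * 0.00106 * 4.25e-08)
D = 4.91139e-12 m^2/s = 4.911 um^2/s

4.911


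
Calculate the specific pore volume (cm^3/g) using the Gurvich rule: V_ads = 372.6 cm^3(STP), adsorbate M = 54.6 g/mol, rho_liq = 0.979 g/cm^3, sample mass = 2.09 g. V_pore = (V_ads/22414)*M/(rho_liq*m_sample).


Moles adsorbed n = V_ads / 22414 = 372.6 / 22414 = 1.662354e-02 mol
Liquid volume V_liq = n * M / rho_liq = 1.662354e-02 * 54.6 / 0.979 = 0.92711 cm^3
Specific pore volume V_pore = V_liq / m_sample = 0.92711 / 2.09
V_pore = 0.4436 cm^3/g

0.4436


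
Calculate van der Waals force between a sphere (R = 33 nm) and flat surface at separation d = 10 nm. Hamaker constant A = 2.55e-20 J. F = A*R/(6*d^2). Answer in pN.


Convert to SI: R = 33 nm = 3.3e-08 m, d = 10 nm = 1e-08 m
F = A * R / (6 * d^2)
F = 2.55e-20 * 3.3e-08 / (6 * (1e-08)^2)
F = 1.4025e-12 N = 1.403 pN

1.403


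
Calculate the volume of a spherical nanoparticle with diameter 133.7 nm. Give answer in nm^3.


Radius r = 133.7/2 = 66.85 nm
Volume V = (4/3) * pi * r^3
V = (4/3) * pi * (66.85)^3
V = 1251390.47 nm^3

1251390.47


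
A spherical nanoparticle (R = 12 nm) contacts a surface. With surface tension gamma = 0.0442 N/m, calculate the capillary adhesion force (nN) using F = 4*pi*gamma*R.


Convert radius: R = 12 nm = 1.2e-08 m
F = 4 * pi * gamma * R
F = 4 * pi * 0.0442 * 1.2e-08
F = 6.6652e-09 N = 6.6652 nN

6.6652


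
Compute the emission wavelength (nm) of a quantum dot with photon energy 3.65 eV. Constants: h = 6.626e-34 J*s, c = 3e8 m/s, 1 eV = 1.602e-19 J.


Convert energy: E = 3.65 eV = 3.65 * 1.602e-19 = 5.8473e-19 J
lambda = h*c / E = 6.626e-34 * 3e8 / 5.8473e-19
lambda = 3.39952e-07 m = 340.0 nm

340.0


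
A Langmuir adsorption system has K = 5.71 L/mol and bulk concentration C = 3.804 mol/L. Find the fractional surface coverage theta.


Langmuir isotherm: theta = K*C / (1 + K*C)
K*C = 5.71 * 3.804 = 21.72084
theta = 21.72084 / (1 + 21.72084) = 21.72084 / 22.72084
theta = 0.956

0.956


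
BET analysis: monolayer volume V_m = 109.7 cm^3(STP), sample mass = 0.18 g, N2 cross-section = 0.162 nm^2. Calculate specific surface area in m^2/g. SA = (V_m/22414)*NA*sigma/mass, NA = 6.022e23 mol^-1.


Number of moles in monolayer = V_m / 22414 = 109.7 / 22414 = 0.00489426
Number of molecules = moles * NA = 0.00489426 * 6.022e23
SA = molecules * sigma / mass
SA = (109.7 / 22414) * 6.022e23 * 0.162e-18 / 0.18
SA = 2652.6 m^2/g

2652.6


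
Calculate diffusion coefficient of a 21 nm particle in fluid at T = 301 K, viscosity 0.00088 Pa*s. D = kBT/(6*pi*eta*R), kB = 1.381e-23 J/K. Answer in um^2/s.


Radius R = 21/2 = 10.5 nm = 1.05e-08 m
D = kB*T / (6*pi*eta*R)
D = 1.381e-23 * 301 / (6 * pi * 0.00088 * 1.05e-08)
D = 2.38664e-11 m^2/s = 23.866 um^2/s

23.866


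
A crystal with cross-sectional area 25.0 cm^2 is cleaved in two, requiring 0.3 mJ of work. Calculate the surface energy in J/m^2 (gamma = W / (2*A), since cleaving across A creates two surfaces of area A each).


Convert: A = 25.0 cm^2 = 0.0025 m^2, W = 0.3 mJ = 0.0003 J
Cleaving exposes two faces of area A, so total new surface = 2*A and gamma = W / (2*A)
gamma = 0.0003 / (2 * 0.0025)
gamma = 0.06 J/m^2

0.06


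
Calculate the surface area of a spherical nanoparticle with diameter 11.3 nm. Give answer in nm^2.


Radius r = 11.3/2 = 5.65 nm
Surface area SA = 4 * pi * r^2
SA = 4 * pi * (5.65)^2
SA = 401.15 nm^2

401.15


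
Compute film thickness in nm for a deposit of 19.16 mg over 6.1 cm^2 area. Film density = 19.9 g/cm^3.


Convert: m = 19.16 mg = 1.9160e-05 kg, A = 6.1 cm^2 = 6.1000e-04 m^2, rho = 19.9 g/cm^3 = 19900 kg/m^3
t = m / (A * rho)
t = 1.9160e-05 / (6.1000e-04 * 19900)
t = 1.5784e-06 m = 1578.4 nm

1578.4


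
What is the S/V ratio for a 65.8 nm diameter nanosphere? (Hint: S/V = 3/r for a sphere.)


Radius r = 65.8/2 = 32.9 nm
S/V = 3 / r = 3 / 32.9
S/V = 0.0912 nm^-1

0.0912


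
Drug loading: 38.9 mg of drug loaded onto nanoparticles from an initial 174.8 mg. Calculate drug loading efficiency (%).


Drug loading efficiency = (drug loaded / drug initial) * 100
DLE = 38.9 / 174.8 * 100
DLE = 0.2225 * 100
DLE = 22.25%

22.25


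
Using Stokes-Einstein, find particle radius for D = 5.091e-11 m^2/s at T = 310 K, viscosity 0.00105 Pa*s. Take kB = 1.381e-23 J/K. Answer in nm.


Stokes-Einstein: R = kB*T / (6*pi*eta*D)
R = 1.381e-23 * 310 / (6 * pi * 0.00105 * 5.091e-11)
R = 4.24876e-09 m = 4.25 nm

4.25


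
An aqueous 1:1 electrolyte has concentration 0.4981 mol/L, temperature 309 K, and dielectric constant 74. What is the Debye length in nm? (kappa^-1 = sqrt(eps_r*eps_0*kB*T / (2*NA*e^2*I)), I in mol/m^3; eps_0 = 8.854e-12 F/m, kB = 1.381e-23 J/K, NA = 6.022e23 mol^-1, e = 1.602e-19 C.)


Ionic strength I = 0.4981 * 1^2 * 1000 = 498.1 mol/m^3
kappa^-1 = sqrt(74 * 8.854e-12 * 1.381e-23 * 309 / (2 * 6.022e23 * (1.602e-19)^2 * 498.1))
kappa^-1 = 0.426 nm

0.426


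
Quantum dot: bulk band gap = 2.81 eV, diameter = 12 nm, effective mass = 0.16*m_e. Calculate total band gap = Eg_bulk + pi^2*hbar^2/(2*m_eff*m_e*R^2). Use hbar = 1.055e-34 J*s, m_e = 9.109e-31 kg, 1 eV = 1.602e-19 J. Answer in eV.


Radius R = 12/2 nm = 6e-09 m
Confinement energy dE = pi^2 * hbar^2 / (2 * m_eff * m_e * R^2)
dE = pi^2 * (1.055e-34)^2 / (2 * 0.16 * 9.109e-31 * (6e-09)^2) J, divided by 1.602e-19 J/eV
dE = 0.0653 eV
Total band gap = E_g(bulk) + dE = 2.81 + 0.0653 = 2.8753 eV

2.8753


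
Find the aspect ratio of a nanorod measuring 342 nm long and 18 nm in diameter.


Aspect ratio AR = length / diameter
AR = 342 / 18
AR = 19.0

19.0


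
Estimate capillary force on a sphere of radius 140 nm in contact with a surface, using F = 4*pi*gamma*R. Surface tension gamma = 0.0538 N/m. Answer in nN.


Convert radius: R = 140 nm = 1.4e-07 m
F = 4 * pi * gamma * R
F = 4 * pi * 0.0538 * 1.4e-07
F = 9.46499e-08 N = 94.6499 nN

94.6499


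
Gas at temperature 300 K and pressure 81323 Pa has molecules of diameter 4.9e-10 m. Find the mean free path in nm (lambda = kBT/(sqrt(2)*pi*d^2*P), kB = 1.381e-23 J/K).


Mean free path: lambda = kB*T / (sqrt(2) * pi * d^2 * P)
lambda = 1.381e-23 * 300 / (sqrt(2) * pi * (4.9e-10)^2 * 81323)
lambda = 4.77578e-08 m
lambda = 47.76 nm

47.76


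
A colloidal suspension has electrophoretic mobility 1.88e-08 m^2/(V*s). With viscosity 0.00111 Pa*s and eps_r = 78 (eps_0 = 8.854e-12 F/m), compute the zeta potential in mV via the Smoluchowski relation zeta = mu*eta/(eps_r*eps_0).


Smoluchowski equation: zeta = mu * eta / (eps_r * eps_0)
zeta = 1.88e-08 * 0.00111 / (78 * 8.854e-12)
zeta = 0.030217 V = 30.22 mV

30.22


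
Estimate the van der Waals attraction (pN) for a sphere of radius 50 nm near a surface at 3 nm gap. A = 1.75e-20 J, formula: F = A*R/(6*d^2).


Convert to SI: R = 50 nm = 5e-08 m, d = 3 nm = 3e-09 m
F = A * R / (6 * d^2)
F = 1.75e-20 * 5e-08 / (6 * (3e-09)^2)
F = 1.62037e-11 N = 16.204 pN

16.204


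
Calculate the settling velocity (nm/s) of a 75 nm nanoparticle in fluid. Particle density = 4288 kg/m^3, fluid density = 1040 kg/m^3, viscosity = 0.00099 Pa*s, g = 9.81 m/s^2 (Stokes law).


Radius R = 75/2 nm = 3.75e-08 m
Density difference = 4288 - 1040 = 3248 kg/m^3
v = 2 * R^2 * (rho_p - rho_f) * g / (9 * eta)
v = 2 * (3.75e-08)^2 * 3248 * 9.81 / (9 * 0.00099)
v = 1.00577e-08 m/s = 10.0577 nm/s

10.0577


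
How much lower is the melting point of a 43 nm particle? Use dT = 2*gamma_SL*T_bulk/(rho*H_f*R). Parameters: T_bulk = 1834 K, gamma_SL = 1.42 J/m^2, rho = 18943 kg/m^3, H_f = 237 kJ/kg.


Radius R = 43/2 = 21.5 nm = 2.15e-08 m
Convert H_f = 237 kJ/kg = 237000 J/kg
dT = 2 * gamma_SL * T_bulk / (rho * H_f * R)
dT = 2 * 1.42 * 1834 / (18943 * 237000 * 2.15e-08)
dT = 54.0 K

54.0


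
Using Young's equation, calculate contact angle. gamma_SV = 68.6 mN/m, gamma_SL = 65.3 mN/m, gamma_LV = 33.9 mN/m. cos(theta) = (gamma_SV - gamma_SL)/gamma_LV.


cos(theta) = (gamma_SV - gamma_SL) / gamma_LV
cos(theta) = (68.6 - 65.3) / 33.9
cos(theta) = 0.097345
theta = arccos(0.097345) = 84.41 degrees

84.41


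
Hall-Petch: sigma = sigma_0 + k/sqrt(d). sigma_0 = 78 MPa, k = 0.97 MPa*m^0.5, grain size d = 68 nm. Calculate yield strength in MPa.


d = 68 nm = 6.8e-08 m
sqrt(d) = 0.0002607681
Hall-Petch contribution = k / sqrt(d) = 0.97 / 0.0002607681 = 3719.8 MPa
sigma = sigma_0 + k/sqrt(d) = 78 + 3719.8 = 3797.8 MPa

3797.8


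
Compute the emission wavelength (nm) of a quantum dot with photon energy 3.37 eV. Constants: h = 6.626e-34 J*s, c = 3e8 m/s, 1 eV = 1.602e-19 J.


Convert energy: E = 3.37 eV = 3.37 * 1.602e-19 = 5.39874e-19 J
lambda = h*c / E = 6.626e-34 * 3e8 / 5.39874e-19
lambda = 3.68197e-07 m = 368.2 nm

368.2


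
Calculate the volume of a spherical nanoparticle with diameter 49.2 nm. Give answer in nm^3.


Radius r = 49.2/2 = 24.6 nm
Volume V = (4/3) * pi * r^3
V = (4/3) * pi * (24.6)^3
V = 62358.25 nm^3

62358.25


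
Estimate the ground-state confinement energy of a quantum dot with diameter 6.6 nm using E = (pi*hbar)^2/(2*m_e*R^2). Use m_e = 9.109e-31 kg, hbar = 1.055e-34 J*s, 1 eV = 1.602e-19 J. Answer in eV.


Radius R = 6.6/2 = 3.3 nm = 3.3e-09 m
E = (pi * 1.055e-34)^2 / (2 * 9.109e-31 * (3.3e-09)^2)
E(J) = 5.53702e-21
E = E(J) / 1.602e-19 = 0.0346 eV

0.0346


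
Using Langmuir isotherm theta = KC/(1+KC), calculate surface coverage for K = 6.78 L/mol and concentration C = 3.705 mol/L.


Langmuir isotherm: theta = K*C / (1 + K*C)
K*C = 6.78 * 3.705 = 25.1199
theta = 25.1199 / (1 + 25.1199) = 25.1199 / 26.1199
theta = 0.9617

0.9617


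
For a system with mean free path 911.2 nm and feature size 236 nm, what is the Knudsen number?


Knudsen number Kn = lambda / L
Kn = 911.2 / 236
Kn = 3.861

3.861


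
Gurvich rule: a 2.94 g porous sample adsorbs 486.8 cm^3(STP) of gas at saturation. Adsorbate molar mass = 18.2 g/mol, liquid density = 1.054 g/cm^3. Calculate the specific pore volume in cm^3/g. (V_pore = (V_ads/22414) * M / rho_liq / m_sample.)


Moles adsorbed n = V_ads / 22414 = 486.8 / 22414 = 2.171857e-02 mol
Liquid volume V_liq = n * M / rho_liq = 2.171857e-02 * 18.2 / 1.054 = 0.37503 cm^3
Specific pore volume V_pore = V_liq / m_sample = 0.37503 / 2.94
V_pore = 0.1276 cm^3/g

0.1276


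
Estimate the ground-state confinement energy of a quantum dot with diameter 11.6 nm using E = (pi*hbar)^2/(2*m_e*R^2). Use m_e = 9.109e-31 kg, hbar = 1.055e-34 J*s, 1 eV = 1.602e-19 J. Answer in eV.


Radius R = 11.6/2 = 5.8 nm = 5.8e-09 m
E = (pi * 1.055e-34)^2 / (2 * 9.109e-31 * (5.8e-09)^2)
E(J) = 1.79245e-21
E = E(J) / 1.602e-19 = 0.0112 eV

0.0112


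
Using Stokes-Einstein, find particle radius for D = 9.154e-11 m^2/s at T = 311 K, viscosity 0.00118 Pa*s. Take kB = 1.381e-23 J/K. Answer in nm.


Stokes-Einstein: R = kB*T / (6*pi*eta*D)
R = 1.381e-23 * 311 / (6 * pi * 0.00118 * 9.154e-11)
R = 2.10941e-09 m = 2.11 nm

2.11


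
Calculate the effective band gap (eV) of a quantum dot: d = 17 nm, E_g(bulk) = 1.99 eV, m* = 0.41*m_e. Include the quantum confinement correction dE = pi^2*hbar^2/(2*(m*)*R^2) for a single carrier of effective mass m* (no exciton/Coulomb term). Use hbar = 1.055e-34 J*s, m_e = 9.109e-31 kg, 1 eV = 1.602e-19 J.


Radius R = 17/2 nm = 8.5e-09 m
Confinement energy dE = pi^2 * hbar^2 / (2 * m_eff * m_e * R^2)
dE = pi^2 * (1.055e-34)^2 / (2 * 0.41 * 9.109e-31 * (8.5e-09)^2) J, divided by 1.602e-19 J/eV
dE = 0.0127 eV
Total band gap = E_g(bulk) + dE = 1.99 + 0.0127 = 2.0027 eV

2.0027


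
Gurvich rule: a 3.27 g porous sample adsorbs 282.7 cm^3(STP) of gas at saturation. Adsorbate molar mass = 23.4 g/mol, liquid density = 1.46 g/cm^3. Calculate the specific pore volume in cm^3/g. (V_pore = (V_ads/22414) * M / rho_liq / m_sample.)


Moles adsorbed n = V_ads / 22414 = 282.7 / 22414 = 1.261265e-02 mol
Liquid volume V_liq = n * M / rho_liq = 1.261265e-02 * 23.4 / 1.46 = 0.20215 cm^3
Specific pore volume V_pore = V_liq / m_sample = 0.20215 / 3.27
V_pore = 0.0618 cm^3/g

0.0618


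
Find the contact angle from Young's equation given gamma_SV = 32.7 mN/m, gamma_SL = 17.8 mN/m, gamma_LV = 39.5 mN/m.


cos(theta) = (gamma_SV - gamma_SL) / gamma_LV
cos(theta) = (32.7 - 17.8) / 39.5
cos(theta) = 0.377215
theta = arccos(0.377215) = 67.84 degrees

67.84


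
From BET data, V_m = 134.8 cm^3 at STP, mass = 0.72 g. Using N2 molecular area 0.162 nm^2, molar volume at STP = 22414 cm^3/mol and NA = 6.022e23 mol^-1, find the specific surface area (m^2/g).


Number of moles in monolayer = V_m / 22414 = 134.8 / 22414 = 0.0060141
Number of molecules = moles * NA = 0.0060141 * 6.022e23
SA = molecules * sigma / mass
SA = (134.8 / 22414) * 6.022e23 * 0.162e-18 / 0.72
SA = 814.9 m^2/g

814.9


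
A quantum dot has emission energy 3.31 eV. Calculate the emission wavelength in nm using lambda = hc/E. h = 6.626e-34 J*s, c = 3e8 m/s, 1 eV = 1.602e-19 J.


Convert energy: E = 3.31 eV = 3.31 * 1.602e-19 = 5.30262e-19 J
lambda = h*c / E = 6.626e-34 * 3e8 / 5.30262e-19
lambda = 3.74871e-07 m = 374.9 nm

374.9


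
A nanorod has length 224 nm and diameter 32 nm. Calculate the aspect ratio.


Aspect ratio AR = length / diameter
AR = 224 / 32
AR = 7.0

7.0


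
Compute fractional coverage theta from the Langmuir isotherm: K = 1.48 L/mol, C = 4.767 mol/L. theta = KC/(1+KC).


Langmuir isotherm: theta = K*C / (1 + K*C)
K*C = 1.48 * 4.767 = 7.05516
theta = 7.05516 / (1 + 7.05516) = 7.05516 / 8.05516
theta = 0.8759

0.8759


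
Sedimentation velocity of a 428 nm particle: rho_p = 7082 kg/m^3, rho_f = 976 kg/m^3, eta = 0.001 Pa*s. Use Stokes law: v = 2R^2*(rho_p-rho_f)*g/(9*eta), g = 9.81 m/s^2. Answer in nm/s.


Radius R = 428/2 nm = 2.14e-07 m
Density difference = 7082 - 976 = 6106 kg/m^3
v = 2 * R^2 * (rho_p - rho_f) * g / (9 * eta)
v = 2 * (2.14e-07)^2 * 6106 * 9.81 / (9 * 0.001)
v = 6.09594e-07 m/s = 609.5942 nm/s

609.5942


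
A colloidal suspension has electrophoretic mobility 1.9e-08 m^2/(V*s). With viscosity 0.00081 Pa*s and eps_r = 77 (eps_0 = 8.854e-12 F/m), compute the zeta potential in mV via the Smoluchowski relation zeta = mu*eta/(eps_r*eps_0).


Smoluchowski equation: zeta = mu * eta / (eps_r * eps_0)
zeta = 1.9e-08 * 0.00081 / (77 * 8.854e-12)
zeta = 0.022574 V = 22.57 mV

22.57


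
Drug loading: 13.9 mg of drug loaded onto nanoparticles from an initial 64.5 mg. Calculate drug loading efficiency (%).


Drug loading efficiency = (drug loaded / drug initial) * 100
DLE = 13.9 / 64.5 * 100
DLE = 0.2155 * 100
DLE = 21.55%

21.55


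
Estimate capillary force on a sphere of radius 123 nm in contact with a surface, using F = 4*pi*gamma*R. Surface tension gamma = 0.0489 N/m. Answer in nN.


Convert radius: R = 123 nm = 1.23e-07 m
F = 4 * pi * gamma * R
F = 4 * pi * 0.0489 * 1.23e-07
F = 7.55829e-08 N = 75.5829 nN

75.5829


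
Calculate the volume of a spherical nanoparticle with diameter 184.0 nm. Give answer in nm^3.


Radius r = 184.0/2 = 92 nm
Volume V = (4/3) * pi * r^3
V = (4/3) * pi * (92)^3
V = 3261760.67 nm^3

3261760.67


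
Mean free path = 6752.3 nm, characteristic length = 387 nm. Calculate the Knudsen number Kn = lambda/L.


Knudsen number Kn = lambda / L
Kn = 6752.3 / 387
Kn = 17.4478

17.4478


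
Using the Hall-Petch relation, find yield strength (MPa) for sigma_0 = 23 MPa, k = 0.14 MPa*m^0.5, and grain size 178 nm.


d = 178 nm = 1.78e-07 m
sqrt(d) = 0.0004219005
Hall-Petch contribution = k / sqrt(d) = 0.14 / 0.0004219005 = 331.8 MPa
sigma = sigma_0 + k/sqrt(d) = 23 + 331.8 = 354.8 MPa

354.8


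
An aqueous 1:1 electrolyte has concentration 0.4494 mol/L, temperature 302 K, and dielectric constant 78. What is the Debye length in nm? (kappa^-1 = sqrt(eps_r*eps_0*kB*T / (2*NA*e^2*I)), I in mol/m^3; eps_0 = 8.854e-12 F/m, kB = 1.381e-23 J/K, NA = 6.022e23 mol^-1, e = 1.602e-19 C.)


Ionic strength I = 0.4494 * 1^2 * 1000 = 449.4 mol/m^3
kappa^-1 = sqrt(78 * 8.854e-12 * 1.381e-23 * 302 / (2 * 6.022e23 * (1.602e-19)^2 * 449.4))
kappa^-1 = 0.455 nm

0.455


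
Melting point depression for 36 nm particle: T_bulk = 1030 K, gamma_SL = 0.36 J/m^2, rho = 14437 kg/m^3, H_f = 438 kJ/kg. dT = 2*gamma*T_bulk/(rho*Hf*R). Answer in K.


Radius R = 36/2 = 18 nm = 1.8e-08 m
Convert H_f = 438 kJ/kg = 438000 J/kg
dT = 2 * gamma_SL * T_bulk / (rho * H_f * R)
dT = 2 * 0.36 * 1030 / (14437 * 438000 * 1.8e-08)
dT = 6.5 K

6.5


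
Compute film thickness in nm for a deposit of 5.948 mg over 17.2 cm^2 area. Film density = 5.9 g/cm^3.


Convert: m = 5.948 mg = 5.9480e-06 kg, A = 17.2 cm^2 = 1.7200e-03 m^2, rho = 5.9 g/cm^3 = 5900 kg/m^3
t = m / (A * rho)
t = 5.9480e-06 / (1.7200e-03 * 5900)
t = 5.8613e-07 m = 586.1 nm

586.1


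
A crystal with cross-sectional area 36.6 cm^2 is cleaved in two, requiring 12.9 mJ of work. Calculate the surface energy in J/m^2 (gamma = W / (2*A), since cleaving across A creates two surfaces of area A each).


Convert: A = 36.6 cm^2 = 0.00366 m^2, W = 12.9 mJ = 0.0129 J
Cleaving exposes two faces of area A, so total new surface = 2*A and gamma = W / (2*A)
gamma = 0.0129 / (2 * 0.00366)
gamma = 1.762 J/m^2

1.762


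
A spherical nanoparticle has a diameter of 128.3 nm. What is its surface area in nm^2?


Radius r = 128.3/2 = 64.15 nm
Surface area SA = 4 * pi * r^2
SA = 4 * pi * (64.15)^2
SA = 51713.41 nm^2

51713.41


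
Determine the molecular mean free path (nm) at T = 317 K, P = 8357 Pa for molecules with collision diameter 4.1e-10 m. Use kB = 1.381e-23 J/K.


Mean free path: lambda = kB*T / (sqrt(2) * pi * d^2 * P)
lambda = 1.381e-23 * 317 / (sqrt(2) * pi * (4.1e-10)^2 * 8357)
lambda = 7.01407e-07 m
lambda = 701.41 nm

701.41


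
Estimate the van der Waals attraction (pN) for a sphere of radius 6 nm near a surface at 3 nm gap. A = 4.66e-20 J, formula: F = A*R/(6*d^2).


Convert to SI: R = 6 nm = 6e-09 m, d = 3 nm = 3e-09 m
F = A * R / (6 * d^2)
F = 4.66e-20 * 6e-09 / (6 * (3e-09)^2)
F = 5.17778e-12 N = 5.178 pN

5.178


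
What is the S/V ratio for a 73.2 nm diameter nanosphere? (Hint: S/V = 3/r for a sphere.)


Radius r = 73.2/2 = 36.6 nm
S/V = 3 / r = 3 / 36.6
S/V = 0.082 nm^-1

0.082


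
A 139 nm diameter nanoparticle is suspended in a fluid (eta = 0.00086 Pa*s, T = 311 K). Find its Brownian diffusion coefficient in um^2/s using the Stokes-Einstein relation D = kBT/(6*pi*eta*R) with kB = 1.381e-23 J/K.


Radius R = 139/2 = 69.5 nm = 6.95e-08 m
D = kB*T / (6*pi*eta*R)
D = 1.381e-23 * 311 / (6 * pi * 0.00086 * 6.95e-08)
D = 3.81215e-12 m^2/s = 3.812 um^2/s

3.812


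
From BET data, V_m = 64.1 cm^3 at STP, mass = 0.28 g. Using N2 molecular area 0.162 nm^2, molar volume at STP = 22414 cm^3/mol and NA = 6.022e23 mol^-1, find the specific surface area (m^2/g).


Number of moles in monolayer = V_m / 22414 = 64.1 / 22414 = 0.00285982
Number of molecules = moles * NA = 0.00285982 * 6.022e23
SA = molecules * sigma / mass
SA = (64.1 / 22414) * 6.022e23 * 0.162e-18 / 0.28
SA = 996.4 m^2/g

996.4


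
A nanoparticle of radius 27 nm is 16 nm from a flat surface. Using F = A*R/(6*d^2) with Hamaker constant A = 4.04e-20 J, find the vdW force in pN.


Convert to SI: R = 27 nm = 2.7e-08 m, d = 16 nm = 1.6e-08 m
F = A * R / (6 * d^2)
F = 4.04e-20 * 2.7e-08 / (6 * (1.6e-08)^2)
F = 7.10156e-13 N = 0.71 pN

0.71


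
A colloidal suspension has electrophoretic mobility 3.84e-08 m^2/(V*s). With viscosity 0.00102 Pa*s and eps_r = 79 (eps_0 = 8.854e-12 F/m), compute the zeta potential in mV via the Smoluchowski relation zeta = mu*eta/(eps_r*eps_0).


Smoluchowski equation: zeta = mu * eta / (eps_r * eps_0)
zeta = 3.84e-08 * 0.00102 / (79 * 8.854e-12)
zeta = 0.055997 V = 56.0 mV

56.0


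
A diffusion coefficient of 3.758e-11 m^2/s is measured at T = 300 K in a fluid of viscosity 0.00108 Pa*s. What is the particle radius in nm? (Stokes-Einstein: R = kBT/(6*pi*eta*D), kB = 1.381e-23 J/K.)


Stokes-Einstein: R = kB*T / (6*pi*eta*D)
R = 1.381e-23 * 300 / (6 * pi * 0.00108 * 3.758e-11)
R = 5.41543e-09 m = 5.42 nm

5.42


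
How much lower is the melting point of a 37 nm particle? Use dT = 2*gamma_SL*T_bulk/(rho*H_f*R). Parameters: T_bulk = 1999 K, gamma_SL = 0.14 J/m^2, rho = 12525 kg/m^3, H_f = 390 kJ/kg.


Radius R = 37/2 = 18.5 nm = 1.85e-08 m
Convert H_f = 390 kJ/kg = 390000 J/kg
dT = 2 * gamma_SL * T_bulk / (rho * H_f * R)
dT = 2 * 0.14 * 1999 / (12525 * 390000 * 1.85e-08)
dT = 6.2 K

6.2


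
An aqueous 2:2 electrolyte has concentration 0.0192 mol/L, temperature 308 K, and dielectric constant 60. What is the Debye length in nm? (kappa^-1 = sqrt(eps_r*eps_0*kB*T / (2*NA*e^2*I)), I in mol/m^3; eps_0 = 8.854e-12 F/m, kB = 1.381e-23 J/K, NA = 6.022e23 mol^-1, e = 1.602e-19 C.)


Ionic strength I = 0.0192 * 2^2 * 1000 = 76.8 mol/m^3
kappa^-1 = sqrt(60 * 8.854e-12 * 1.381e-23 * 308 / (2 * 6.022e23 * (1.602e-19)^2 * 76.8))
kappa^-1 = 0.976 nm

0.976


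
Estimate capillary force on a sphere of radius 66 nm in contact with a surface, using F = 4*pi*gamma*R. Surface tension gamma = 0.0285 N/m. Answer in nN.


Convert radius: R = 66 nm = 6.6e-08 m
F = 4 * pi * gamma * R
F = 4 * pi * 0.0285 * 6.6e-08
F = 2.36373e-08 N = 23.6373 nN

23.6373


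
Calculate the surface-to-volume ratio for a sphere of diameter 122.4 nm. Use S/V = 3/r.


Radius r = 122.4/2 = 61.2 nm
S/V = 3 / r = 3 / 61.2
S/V = 0.049 nm^-1

0.049


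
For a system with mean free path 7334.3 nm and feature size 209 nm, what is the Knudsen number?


Knudsen number Kn = lambda / L
Kn = 7334.3 / 209
Kn = 35.0923

35.0923


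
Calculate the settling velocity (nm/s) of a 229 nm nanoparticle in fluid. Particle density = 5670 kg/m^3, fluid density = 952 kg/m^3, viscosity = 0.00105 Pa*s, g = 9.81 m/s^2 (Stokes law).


Radius R = 229/2 nm = 1.145e-07 m
Density difference = 5670 - 952 = 4718 kg/m^3
v = 2 * R^2 * (rho_p - rho_f) * g / (9 * eta)
v = 2 * (1.145e-07)^2 * 4718 * 9.81 / (9 * 0.00105)
v = 1.28421e-07 m/s = 128.421 nm/s

128.421


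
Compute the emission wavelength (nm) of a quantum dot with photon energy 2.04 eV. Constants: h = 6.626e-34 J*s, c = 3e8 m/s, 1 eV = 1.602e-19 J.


Convert energy: E = 2.04 eV = 2.04 * 1.602e-19 = 3.26808e-19 J
lambda = h*c / E = 6.626e-34 * 3e8 / 3.26808e-19
lambda = 6.08247e-07 m = 608.2 nm

608.2


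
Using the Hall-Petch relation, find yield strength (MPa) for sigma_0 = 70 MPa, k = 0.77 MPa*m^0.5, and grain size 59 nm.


d = 59 nm = 5.9e-08 m
sqrt(d) = 0.0002428992
Hall-Petch contribution = k / sqrt(d) = 0.77 / 0.0002428992 = 3170.0 MPa
sigma = sigma_0 + k/sqrt(d) = 70 + 3170.0 = 3240.0 MPa

3240.0


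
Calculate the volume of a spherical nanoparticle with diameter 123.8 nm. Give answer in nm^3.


Radius r = 123.8/2 = 61.9 nm
Volume V = (4/3) * pi * r^3
V = (4/3) * pi * (61.9)^3
V = 993483.27 nm^3

993483.27


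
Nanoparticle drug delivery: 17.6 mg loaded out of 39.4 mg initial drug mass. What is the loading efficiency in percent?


Drug loading efficiency = (drug loaded / drug initial) * 100
DLE = 17.6 / 39.4 * 100
DLE = 0.4467 * 100
DLE = 44.67%

44.67


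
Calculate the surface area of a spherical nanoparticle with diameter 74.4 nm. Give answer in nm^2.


Radius r = 74.4/2 = 37.2 nm
Surface area SA = 4 * pi * r^2
SA = 4 * pi * (37.2)^2
SA = 17389.85 nm^2

17389.85


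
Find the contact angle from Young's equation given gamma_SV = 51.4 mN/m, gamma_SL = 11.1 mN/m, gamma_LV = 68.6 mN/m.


cos(theta) = (gamma_SV - gamma_SL) / gamma_LV
cos(theta) = (51.4 - 11.1) / 68.6
cos(theta) = 0.587464
theta = arccos(0.587464) = 54.02 degrees

54.02


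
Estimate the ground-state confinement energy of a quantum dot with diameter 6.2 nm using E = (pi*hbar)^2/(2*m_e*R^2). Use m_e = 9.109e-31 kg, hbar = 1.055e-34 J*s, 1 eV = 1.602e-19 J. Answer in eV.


Radius R = 6.2/2 = 3.1 nm = 3.1e-09 m
E = (pi * 1.055e-34)^2 / (2 * 9.109e-31 * (3.1e-09)^2)
E(J) = 6.27452e-21
E = E(J) / 1.602e-19 = 0.0392 eV

0.0392


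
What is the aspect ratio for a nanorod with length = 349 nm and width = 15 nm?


Aspect ratio AR = length / diameter
AR = 349 / 15
AR = 23.27

23.27


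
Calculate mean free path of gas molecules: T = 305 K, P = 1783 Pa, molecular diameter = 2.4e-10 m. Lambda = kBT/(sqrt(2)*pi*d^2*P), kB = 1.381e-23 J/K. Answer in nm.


Mean free path: lambda = kB*T / (sqrt(2) * pi * d^2 * P)
lambda = 1.381e-23 * 305 / (sqrt(2) * pi * (2.4e-10)^2 * 1783)
lambda = 9.23113e-06 m
lambda = 9231.13 nm

9231.13


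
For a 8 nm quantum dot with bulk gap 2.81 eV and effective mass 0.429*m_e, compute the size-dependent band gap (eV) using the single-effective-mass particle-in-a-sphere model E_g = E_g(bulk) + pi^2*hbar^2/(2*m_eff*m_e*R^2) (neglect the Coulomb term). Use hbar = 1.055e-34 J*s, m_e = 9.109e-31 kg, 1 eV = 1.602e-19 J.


Radius R = 8/2 nm = 4e-09 m
Confinement energy dE = pi^2 * hbar^2 / (2 * m_eff * m_e * R^2)
dE = pi^2 * (1.055e-34)^2 / (2 * 0.429 * 9.109e-31 * (4e-09)^2) J, divided by 1.602e-19 J/eV
dE = 0.0548 eV
Total band gap = E_g(bulk) + dE = 2.81 + 0.0548 = 2.8648 eV

2.8648


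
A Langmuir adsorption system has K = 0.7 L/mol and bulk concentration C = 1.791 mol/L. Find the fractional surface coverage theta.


Langmuir isotherm: theta = K*C / (1 + K*C)
K*C = 0.7 * 1.791 = 1.2537
theta = 1.2537 / (1 + 1.2537) = 1.2537 / 2.2537
theta = 0.5563

0.5563


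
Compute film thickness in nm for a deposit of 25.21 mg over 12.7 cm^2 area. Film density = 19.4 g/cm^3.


Convert: m = 25.21 mg = 2.5210e-05 kg, A = 12.7 cm^2 = 1.2700e-03 m^2, rho = 19.4 g/cm^3 = 19400 kg/m^3
t = m / (A * rho)
t = 2.5210e-05 / (1.2700e-03 * 19400)
t = 1.0232e-06 m = 1023.2 nm

1023.2


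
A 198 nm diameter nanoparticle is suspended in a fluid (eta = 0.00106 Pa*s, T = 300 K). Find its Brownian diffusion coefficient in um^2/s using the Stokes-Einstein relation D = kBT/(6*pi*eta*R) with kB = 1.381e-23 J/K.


Radius R = 198/2 = 99 nm = 9.9e-08 m
D = kB*T / (6*pi*eta*R)
D = 1.381e-23 * 300 / (6 * pi * 0.00106 * 9.9e-08)
D = 2.09446e-12 m^2/s = 2.094 um^2/s

2.094


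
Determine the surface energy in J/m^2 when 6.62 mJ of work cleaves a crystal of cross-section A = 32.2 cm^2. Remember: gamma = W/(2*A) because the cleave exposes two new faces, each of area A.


Convert: A = 32.2 cm^2 = 0.00322 m^2, W = 6.62 mJ = 0.00662 J
Cleaving exposes two faces of area A, so total new surface = 2*A and gamma = W / (2*A)
gamma = 0.00662 / (2 * 0.00322)
gamma = 1.028 J/m^2

1.028


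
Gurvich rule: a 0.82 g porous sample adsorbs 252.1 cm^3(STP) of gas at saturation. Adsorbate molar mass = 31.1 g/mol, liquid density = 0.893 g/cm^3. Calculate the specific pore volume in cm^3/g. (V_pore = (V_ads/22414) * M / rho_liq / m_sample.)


Moles adsorbed n = V_ads / 22414 = 252.1 / 22414 = 1.124743e-02 mol
Liquid volume V_liq = n * M / rho_liq = 1.124743e-02 * 31.1 / 0.893 = 0.39171 cm^3
Specific pore volume V_pore = V_liq / m_sample = 0.39171 / 0.82
V_pore = 0.4777 cm^3/g

0.4777


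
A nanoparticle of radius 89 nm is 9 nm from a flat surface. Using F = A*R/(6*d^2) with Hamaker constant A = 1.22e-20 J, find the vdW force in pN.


Convert to SI: R = 89 nm = 8.9e-08 m, d = 9 nm = 9e-09 m
F = A * R / (6 * d^2)
F = 1.22e-20 * 8.9e-08 / (6 * (9e-09)^2)
F = 2.23416e-12 N = 2.234 pN

2.234


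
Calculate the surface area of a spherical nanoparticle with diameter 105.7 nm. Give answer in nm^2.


Radius r = 105.7/2 = 52.85 nm
Surface area SA = 4 * pi * r^2
SA = 4 * pi * (52.85)^2
SA = 35099.41 nm^2

35099.41


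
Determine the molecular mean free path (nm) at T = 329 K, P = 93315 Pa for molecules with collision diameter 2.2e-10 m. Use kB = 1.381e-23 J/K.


Mean free path: lambda = kB*T / (sqrt(2) * pi * d^2 * P)
lambda = 1.381e-23 * 329 / (sqrt(2) * pi * (2.2e-10)^2 * 93315)
lambda = 2.26427e-07 m
lambda = 226.43 nm

226.43


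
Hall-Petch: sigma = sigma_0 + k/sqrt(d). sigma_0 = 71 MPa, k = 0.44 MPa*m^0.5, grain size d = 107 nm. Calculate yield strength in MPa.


d = 107 nm = 1.07e-07 m
sqrt(d) = 0.0003271085
Hall-Petch contribution = k / sqrt(d) = 0.44 / 0.0003271085 = 1345.1 MPa
sigma = sigma_0 + k/sqrt(d) = 71 + 1345.1 = 1416.1 MPa

1416.1


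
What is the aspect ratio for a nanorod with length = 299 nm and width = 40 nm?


Aspect ratio AR = length / diameter
AR = 299 / 40
AR = 7.47

7.47


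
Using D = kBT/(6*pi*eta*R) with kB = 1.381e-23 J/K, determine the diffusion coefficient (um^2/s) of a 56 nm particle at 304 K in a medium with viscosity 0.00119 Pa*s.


Radius R = 56/2 = 28 nm = 2.8e-08 m
D = kB*T / (6*pi*eta*R)
D = 1.381e-23 * 304 / (6 * pi * 0.00119 * 2.8e-08)
D = 6.68438e-12 m^2/s = 6.684 um^2/s

6.684


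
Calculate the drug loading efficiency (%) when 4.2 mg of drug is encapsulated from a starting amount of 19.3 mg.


Drug loading efficiency = (drug loaded / drug initial) * 100
DLE = 4.2 / 19.3 * 100
DLE = 0.2176 * 100
DLE = 21.76%

21.76


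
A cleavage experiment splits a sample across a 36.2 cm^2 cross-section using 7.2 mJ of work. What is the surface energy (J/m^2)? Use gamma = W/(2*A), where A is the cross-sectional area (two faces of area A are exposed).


Convert: A = 36.2 cm^2 = 0.00362 m^2, W = 7.2 mJ = 0.0072 J
Cleaving exposes two faces of area A, so total new surface = 2*A and gamma = W / (2*A)
gamma = 0.0072 / (2 * 0.00362)
gamma = 0.994 J/m^2

0.994


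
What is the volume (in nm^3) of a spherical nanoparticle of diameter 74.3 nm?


Radius r = 74.3/2 = 37.15 nm
Volume V = (4/3) * pi * r^3
V = (4/3) * pi * (37.15)^3
V = 214765.77 nm^3

214765.77


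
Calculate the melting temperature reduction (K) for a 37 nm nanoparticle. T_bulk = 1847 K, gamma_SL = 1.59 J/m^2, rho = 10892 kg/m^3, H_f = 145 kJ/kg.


Radius R = 37/2 = 18.5 nm = 1.85e-08 m
Convert H_f = 145 kJ/kg = 145000 J/kg
dT = 2 * gamma_SL * T_bulk / (rho * H_f * R)
dT = 2 * 1.59 * 1847 / (10892 * 145000 * 1.85e-08)
dT = 201.0 K

201.0


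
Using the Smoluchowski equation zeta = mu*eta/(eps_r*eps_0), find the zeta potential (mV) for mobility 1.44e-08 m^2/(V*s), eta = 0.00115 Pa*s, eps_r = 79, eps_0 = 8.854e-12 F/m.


Smoluchowski equation: zeta = mu * eta / (eps_r * eps_0)
zeta = 1.44e-08 * 0.00115 / (79 * 8.854e-12)
zeta = 0.023675 V = 23.68 mV

23.68


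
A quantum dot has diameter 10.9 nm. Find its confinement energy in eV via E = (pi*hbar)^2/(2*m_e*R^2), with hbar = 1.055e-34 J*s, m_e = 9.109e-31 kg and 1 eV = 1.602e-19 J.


Radius R = 10.9/2 = 5.45 nm = 5.45e-09 m
E = (pi * 1.055e-34)^2 / (2 * 9.109e-31 * (5.45e-09)^2)
E(J) = 2.03007e-21
E = E(J) / 1.602e-19 = 0.0127 eV

0.0127


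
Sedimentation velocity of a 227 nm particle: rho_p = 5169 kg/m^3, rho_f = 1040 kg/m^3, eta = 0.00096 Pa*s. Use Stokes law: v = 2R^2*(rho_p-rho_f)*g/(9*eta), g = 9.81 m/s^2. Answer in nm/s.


Radius R = 227/2 nm = 1.135e-07 m
Density difference = 5169 - 1040 = 4129 kg/m^3
v = 2 * R^2 * (rho_p - rho_f) * g / (9 * eta)
v = 2 * (1.135e-07)^2 * 4129 * 9.81 / (9 * 0.00096)
v = 1.20787e-07 m/s = 120.7875 nm/s

120.7875


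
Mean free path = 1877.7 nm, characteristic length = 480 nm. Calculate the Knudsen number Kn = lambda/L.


Knudsen number Kn = lambda / L
Kn = 1877.7 / 480
Kn = 3.9119

3.9119


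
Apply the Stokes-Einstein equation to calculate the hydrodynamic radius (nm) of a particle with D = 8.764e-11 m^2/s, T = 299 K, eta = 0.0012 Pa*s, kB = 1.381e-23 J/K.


Stokes-Einstein: R = kB*T / (6*pi*eta*D)
R = 1.381e-23 * 299 / (6 * pi * 0.0012 * 8.764e-11)
R = 2.08296e-09 m = 2.08 nm

2.08


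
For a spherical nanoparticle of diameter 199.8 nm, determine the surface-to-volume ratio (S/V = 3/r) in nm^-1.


Radius r = 199.8/2 = 99.9 nm
S/V = 3 / r = 3 / 99.9
S/V = 0.03 nm^-1

0.03


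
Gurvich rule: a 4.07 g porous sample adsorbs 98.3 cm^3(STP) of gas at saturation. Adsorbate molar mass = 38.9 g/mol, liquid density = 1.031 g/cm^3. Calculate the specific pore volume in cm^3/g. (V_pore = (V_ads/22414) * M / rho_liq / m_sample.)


Moles adsorbed n = V_ads / 22414 = 98.3 / 22414 = 4.385652e-03 mol
Liquid volume V_liq = n * M / rho_liq = 4.385652e-03 * 38.9 / 1.031 = 0.16547 cm^3
Specific pore volume V_pore = V_liq / m_sample = 0.16547 / 4.07
V_pore = 0.0407 cm^3/g

0.0407


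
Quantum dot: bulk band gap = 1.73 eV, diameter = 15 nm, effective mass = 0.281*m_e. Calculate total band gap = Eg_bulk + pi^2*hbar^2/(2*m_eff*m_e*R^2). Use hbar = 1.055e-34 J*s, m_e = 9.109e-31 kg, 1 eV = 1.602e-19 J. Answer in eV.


Radius R = 15/2 nm = 7.5e-09 m
Confinement energy dE = pi^2 * hbar^2 / (2 * m_eff * m_e * R^2)
dE = pi^2 * (1.055e-34)^2 / (2 * 0.281 * 9.109e-31 * (7.5e-09)^2) J, divided by 1.602e-19 J/eV
dE = 0.0238 eV
Total band gap = E_g(bulk) + dE = 1.73 + 0.0238 = 1.7538 eV

1.7538


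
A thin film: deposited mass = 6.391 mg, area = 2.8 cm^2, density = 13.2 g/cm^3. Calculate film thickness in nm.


Convert: m = 6.391 mg = 6.3910e-06 kg, A = 2.8 cm^2 = 2.8000e-04 m^2, rho = 13.2 g/cm^3 = 13200 kg/m^3
t = m / (A * rho)
t = 6.3910e-06 / (2.8000e-04 * 13200)
t = 1.7292e-06 m = 1729.2 nm

1729.2


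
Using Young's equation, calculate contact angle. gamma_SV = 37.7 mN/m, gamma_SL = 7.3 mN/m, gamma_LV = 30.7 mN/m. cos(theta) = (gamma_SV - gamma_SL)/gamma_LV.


cos(theta) = (gamma_SV - gamma_SL) / gamma_LV
cos(theta) = (37.7 - 7.3) / 30.7
cos(theta) = 0.990228
theta = arccos(0.990228) = 8.02 degrees

8.02


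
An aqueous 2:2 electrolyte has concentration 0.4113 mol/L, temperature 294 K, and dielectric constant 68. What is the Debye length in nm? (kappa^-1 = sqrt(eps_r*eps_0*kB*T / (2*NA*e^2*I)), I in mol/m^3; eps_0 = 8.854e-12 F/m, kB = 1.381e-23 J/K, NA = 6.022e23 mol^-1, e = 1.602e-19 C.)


Ionic strength I = 0.4113 * 2^2 * 1000 = 1645.2 mol/m^3
kappa^-1 = sqrt(68 * 8.854e-12 * 1.381e-23 * 294 / (2 * 6.022e23 * (1.602e-19)^2 * 1645.2))
kappa^-1 = 0.219 nm

0.219


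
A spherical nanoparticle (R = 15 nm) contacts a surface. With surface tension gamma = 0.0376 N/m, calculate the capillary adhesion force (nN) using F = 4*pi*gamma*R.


Convert radius: R = 15 nm = 1.5e-08 m
F = 4 * pi * gamma * R
F = 4 * pi * 0.0376 * 1.5e-08
F = 7.08743e-09 N = 7.0874 nN

7.0874


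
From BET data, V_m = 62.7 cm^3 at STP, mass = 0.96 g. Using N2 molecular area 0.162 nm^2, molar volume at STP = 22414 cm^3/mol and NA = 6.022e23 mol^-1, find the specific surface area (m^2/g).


Number of moles in monolayer = V_m / 22414 = 62.7 / 22414 = 0.00279736
Number of molecules = moles * NA = 0.00279736 * 6.022e23
SA = molecules * sigma / mass
SA = (62.7 / 22414) * 6.022e23 * 0.162e-18 / 0.96
SA = 284.3 m^2/g

284.3


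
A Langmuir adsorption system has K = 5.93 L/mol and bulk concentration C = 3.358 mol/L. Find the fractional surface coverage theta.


Langmuir isotherm: theta = K*C / (1 + K*C)
K*C = 5.93 * 3.358 = 19.91294
theta = 19.91294 / (1 + 19.91294) = 19.91294 / 20.91294
theta = 0.9522

0.9522


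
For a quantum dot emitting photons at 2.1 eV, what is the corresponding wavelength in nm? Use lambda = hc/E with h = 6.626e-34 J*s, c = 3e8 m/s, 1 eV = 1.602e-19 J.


Convert energy: E = 2.1 eV = 2.1 * 1.602e-19 = 3.3642e-19 J
lambda = h*c / E = 6.626e-34 * 3e8 / 3.3642e-19
lambda = 5.90869e-07 m = 590.9 nm

590.9


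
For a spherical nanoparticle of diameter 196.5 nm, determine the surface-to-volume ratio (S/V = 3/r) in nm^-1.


Radius r = 196.5/2 = 98.25 nm
S/V = 3 / r = 3 / 98.25
S/V = 0.0305 nm^-1

0.0305


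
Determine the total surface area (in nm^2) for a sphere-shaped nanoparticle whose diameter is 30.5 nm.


Radius r = 30.5/2 = 15.25 nm
Surface area SA = 4 * pi * r^2
SA = 4 * pi * (15.25)^2
SA = 2922.47 nm^2

2922.47


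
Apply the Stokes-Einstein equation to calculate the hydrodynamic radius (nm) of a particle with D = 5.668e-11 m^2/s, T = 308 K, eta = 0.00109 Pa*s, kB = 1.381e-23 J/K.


Stokes-Einstein: R = kB*T / (6*pi*eta*D)
R = 1.381e-23 * 308 / (6 * pi * 0.00109 * 5.668e-11)
R = 3.65247e-09 m = 3.65 nm

3.65


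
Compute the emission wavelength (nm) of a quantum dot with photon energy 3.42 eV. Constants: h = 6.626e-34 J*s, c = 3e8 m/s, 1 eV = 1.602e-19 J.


Convert energy: E = 3.42 eV = 3.42 * 1.602e-19 = 5.47884e-19 J
lambda = h*c / E = 6.626e-34 * 3e8 / 5.47884e-19
lambda = 3.62814e-07 m = 362.8 nm

362.8
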